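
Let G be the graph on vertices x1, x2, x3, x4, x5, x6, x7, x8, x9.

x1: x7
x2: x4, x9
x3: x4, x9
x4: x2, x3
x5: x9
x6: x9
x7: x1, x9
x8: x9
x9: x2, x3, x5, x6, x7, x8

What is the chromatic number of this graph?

2

x3 and x4 are adjacent, so at least 2 colors are needed.
One proper 2-coloring: x1=red, x2=blue, x3=blue, x4=red, x5=blue, x6=blue, x7=blue, x8=blue, x9=red. Each edge has distinct colors on its endpoints.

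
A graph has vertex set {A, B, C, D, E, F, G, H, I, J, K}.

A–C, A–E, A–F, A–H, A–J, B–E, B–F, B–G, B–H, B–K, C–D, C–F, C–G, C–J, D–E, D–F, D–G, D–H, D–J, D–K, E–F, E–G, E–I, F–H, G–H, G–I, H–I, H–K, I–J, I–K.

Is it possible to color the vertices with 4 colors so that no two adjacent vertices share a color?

The chromatic number is 3. A, F, H are mutually adjacent, so at least 3 colors are needed.
3 colors suffice: A=blue, B=blue, C=red, D=blue, E=red, F=green, G=green, H=red, I=blue, J=green, K=green.
Since 4 ≥ 3, a proper 4-coloring certainly exists.

Yes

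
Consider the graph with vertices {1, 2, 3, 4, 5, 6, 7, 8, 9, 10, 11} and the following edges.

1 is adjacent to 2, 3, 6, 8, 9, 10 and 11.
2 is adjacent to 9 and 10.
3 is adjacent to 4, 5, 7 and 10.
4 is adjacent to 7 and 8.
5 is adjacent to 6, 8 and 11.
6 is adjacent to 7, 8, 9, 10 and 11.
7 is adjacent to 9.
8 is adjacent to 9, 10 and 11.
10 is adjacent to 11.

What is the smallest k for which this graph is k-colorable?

5

1, 6, 8, 10, 11 are mutually adjacent (a clique of size 5), so at least 5 colors are needed.
5 colors suffice: 1=b, 2=a, 3=a, 4=c, 5=b, 6=c, 7=b, 8=a, 9=d, 10=d, 11=e. No two adjacent vertices share a color.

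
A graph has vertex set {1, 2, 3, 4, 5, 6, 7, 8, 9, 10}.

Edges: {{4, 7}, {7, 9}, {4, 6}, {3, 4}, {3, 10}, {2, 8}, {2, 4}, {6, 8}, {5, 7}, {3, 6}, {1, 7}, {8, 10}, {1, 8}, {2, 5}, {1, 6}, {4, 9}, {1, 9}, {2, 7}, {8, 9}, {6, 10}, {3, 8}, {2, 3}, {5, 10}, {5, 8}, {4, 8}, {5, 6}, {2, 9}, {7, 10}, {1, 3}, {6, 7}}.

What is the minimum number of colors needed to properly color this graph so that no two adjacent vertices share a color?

4

2, 3, 4, 8 form a clique, so at least 4 colors are needed.
4 colors suffice: color a → {7, 8}; color b → {2, 6}; color c → {3, 5, 9}; color d → {1, 4, 10}. Each edge has distinct colors on its endpoints.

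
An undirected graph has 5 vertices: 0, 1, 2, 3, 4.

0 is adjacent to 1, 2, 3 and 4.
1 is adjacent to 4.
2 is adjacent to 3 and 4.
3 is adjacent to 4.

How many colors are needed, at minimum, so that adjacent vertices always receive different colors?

4

0, 2, 3, 4 form a clique, so at least 4 colors are needed.
4 colors suffice: color red → {4}; color blue → {0}; color green → {1, 2}; color yellow → {3}. No two adjacent vertices share a color.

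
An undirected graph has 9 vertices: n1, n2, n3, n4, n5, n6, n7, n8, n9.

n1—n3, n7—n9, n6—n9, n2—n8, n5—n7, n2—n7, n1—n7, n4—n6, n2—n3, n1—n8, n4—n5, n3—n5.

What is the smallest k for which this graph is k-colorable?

The cycle n4-n6-n9-n7-n5-n4 has odd length 5, so it cannot be 2-colored; at least 3 colors are needed.
A valid assignment using 3 colors: n1=blue, n2=blue, n3=red, n4=green, n5=blue, n6=red, n7=red, n8=red, n9=blue. No two adjacent vertices share a color.

3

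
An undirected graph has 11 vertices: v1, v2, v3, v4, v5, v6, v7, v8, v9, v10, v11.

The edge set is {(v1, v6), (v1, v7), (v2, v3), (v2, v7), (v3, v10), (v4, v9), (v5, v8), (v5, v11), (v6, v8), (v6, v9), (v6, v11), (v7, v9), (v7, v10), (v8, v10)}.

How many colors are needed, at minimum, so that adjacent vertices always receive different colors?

The cycle v6-v9-v7-v10-v8-v6 has odd length 5, so it cannot be 2-colored; at least 3 colors are needed.
3 colors suffice: color 1 → {v3, v4, v5, v6, v7}; color 2 → {v1, v2, v8, v9, v11}; color 3 → {v10}. No two adjacent vertices share a color.

3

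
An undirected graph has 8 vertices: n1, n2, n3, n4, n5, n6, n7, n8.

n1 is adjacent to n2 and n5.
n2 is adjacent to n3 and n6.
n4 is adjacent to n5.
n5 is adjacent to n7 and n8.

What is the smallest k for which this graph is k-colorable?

n5 and n8 are adjacent, so at least 2 colors are needed.
2 colors suffice: color R → {n2, n5}; color B → {n1, n3, n4, n6, n7, n8}. Each edge has distinct colors on its endpoints.

2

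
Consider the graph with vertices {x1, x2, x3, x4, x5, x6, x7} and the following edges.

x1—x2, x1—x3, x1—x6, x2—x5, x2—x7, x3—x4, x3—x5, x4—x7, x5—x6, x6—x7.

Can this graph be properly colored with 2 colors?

No

The cycle x3-x5-x6-x7-x4-x3 has odd length 5, so it cannot be 2-colored; at least 3 colors are needed.
So 2 colors are not enough.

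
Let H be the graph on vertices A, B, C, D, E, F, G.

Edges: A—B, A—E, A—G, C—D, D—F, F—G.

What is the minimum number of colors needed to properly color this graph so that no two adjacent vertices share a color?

2

A and G are adjacent, so at least 2 colors are needed.
2 colors suffice: color 1 → {A, C, F}; color 2 → {B, D, E, G}. No two adjacent vertices share a color.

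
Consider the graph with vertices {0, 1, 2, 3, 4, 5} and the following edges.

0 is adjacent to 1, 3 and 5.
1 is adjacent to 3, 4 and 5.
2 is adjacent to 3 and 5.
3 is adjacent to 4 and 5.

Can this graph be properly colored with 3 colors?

No

0, 1, 3, 5 are mutually adjacent (a clique of size 4), so at least 4 colors are needed.
So 3 colors are not enough.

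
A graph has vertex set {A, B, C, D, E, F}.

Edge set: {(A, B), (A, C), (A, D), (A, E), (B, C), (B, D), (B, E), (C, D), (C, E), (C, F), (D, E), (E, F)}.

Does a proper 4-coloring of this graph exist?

A, B, C, D, E are mutually adjacent (a clique of size 5), so at least 5 colors are needed.
So 4 colors are not enough.

No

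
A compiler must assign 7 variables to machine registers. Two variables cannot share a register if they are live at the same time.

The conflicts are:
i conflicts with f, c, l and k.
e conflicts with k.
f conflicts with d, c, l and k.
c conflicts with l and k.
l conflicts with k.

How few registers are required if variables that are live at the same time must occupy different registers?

5

i, f, c, l, k all conflict with each other, so at least 5 registers are needed.
5 registers suffice: register 1 → {e, f}; register 2 → {d, k}; register 3 → {c}; register 4 → {i}; register 5 → {l}. Every pair that conflicts lands in different registers.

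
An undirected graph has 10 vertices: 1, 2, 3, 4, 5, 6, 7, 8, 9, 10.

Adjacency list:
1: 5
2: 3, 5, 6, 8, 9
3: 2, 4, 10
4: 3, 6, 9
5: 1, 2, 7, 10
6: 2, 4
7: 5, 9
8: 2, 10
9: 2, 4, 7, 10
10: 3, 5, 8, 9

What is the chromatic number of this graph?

2

3 and 10 are adjacent, so at least 2 colors are needed.
2 colors suffice: color red → {1, 2, 4, 7, 10}; color blue → {3, 5, 6, 8, 9}. Every edge joins two different colors.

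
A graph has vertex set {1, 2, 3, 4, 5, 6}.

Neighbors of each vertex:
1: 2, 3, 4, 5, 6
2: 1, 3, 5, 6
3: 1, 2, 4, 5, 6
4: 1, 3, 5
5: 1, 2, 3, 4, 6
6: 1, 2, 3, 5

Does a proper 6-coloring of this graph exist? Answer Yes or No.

Yes

The chromatic number is 5. 1, 2, 3, 5, 6 are pairwise adjacent (a clique of size 5), so at least 5 colors are needed.
A valid assignment using 5 colors: 1=c, 2=e, 3=b, 4=d, 5=a, 6=d.
Since 6 ≥ 5, a proper 6-coloring certainly exists.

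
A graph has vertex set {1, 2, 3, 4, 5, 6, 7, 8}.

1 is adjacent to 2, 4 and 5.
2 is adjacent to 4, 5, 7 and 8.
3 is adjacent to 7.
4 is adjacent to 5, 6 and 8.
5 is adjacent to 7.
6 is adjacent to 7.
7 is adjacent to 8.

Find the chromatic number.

1, 2, 4, 5 are mutually adjacent (a clique of size 4), so at least 4 colors are needed.
4 colors suffice: color a → {4, 7}; color b → {2, 3, 6}; color c → {5, 8}; color d → {1}. Each edge has distinct colors on its endpoints.

4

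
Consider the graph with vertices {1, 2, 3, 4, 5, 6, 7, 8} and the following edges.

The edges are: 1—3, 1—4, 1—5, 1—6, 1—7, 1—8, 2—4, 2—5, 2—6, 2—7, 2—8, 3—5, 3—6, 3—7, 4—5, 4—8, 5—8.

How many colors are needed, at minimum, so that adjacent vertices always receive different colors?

4

2, 4, 5, 8 form a clique, so at least 4 colors are needed.
4 colors suffice: color a → {1, 2}; color b → {5, 6, 7}; color c → {3, 4}; color d → {8}. Every edge joins two different colors.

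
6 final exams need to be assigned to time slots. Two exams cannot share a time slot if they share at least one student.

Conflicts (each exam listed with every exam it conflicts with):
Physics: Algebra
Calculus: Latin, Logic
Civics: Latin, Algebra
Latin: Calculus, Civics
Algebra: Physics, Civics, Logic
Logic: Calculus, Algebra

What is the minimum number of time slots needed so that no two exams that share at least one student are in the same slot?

3

The cycle Algebra-Logic-Calculus-Latin-Civics-Algebra has odd length 5, so it cannot be 2-colored; at least 3 time slots are needed.
Using 3 time slots: Physics=2, Calculus=1, Civics=2, Latin=3, Algebra=1, Logic=2. Each listed conflict is separated.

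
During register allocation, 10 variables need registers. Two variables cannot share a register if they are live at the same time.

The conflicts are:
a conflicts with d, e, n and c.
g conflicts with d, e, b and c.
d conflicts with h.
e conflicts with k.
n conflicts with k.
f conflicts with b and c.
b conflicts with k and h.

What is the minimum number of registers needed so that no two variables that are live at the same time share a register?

d and h conflict, so at least 2 registers are needed.
2 registers suffice: register 1 → {d, e, n, b, c}; register 2 → {a, g, f, k, h}. Each listed conflict is separated.

2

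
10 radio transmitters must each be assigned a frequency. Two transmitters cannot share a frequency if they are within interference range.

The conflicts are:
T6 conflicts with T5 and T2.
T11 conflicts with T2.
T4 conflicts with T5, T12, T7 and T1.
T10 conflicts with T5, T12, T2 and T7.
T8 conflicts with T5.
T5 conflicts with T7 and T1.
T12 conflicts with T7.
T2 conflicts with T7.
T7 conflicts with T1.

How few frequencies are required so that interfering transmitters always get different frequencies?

4

T4, T5, T7, T1 all conflict with each other, so at least 4 frequencies are needed.
4 frequencies suffice: frequency 1 → {T5, T12, T2}; frequency 2 → {T6, T11, T8, T7}; frequency 3 → {T4, T10}; frequency 4 → {T1}. Every pair that conflicts lands in different frequencies.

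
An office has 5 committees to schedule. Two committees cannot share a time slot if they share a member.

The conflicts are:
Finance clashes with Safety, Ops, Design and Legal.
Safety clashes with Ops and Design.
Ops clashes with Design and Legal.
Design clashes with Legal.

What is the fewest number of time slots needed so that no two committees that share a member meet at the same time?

4

Finance, Ops, Design, Legal all conflict with each other, so at least 4 time slots are needed.
A valid assignment using 4 time slots: Finance=2, Safety=4, Ops=1, Design=3, Legal=4. No two conflicting committees share a time slot.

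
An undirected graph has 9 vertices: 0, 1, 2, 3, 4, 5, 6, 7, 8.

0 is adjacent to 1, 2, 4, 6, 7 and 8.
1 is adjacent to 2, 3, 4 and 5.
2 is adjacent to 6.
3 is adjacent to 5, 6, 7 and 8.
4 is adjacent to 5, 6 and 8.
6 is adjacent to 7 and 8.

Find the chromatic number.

4

0, 4, 6, 8 are mutually adjacent (a clique of size 4), so at least 4 colors are needed.
4 colors suffice: color a → {0, 3}; color b → {1, 6}; color c → {2, 4, 7}; color d → {5, 8}. Every edge joins two different colors.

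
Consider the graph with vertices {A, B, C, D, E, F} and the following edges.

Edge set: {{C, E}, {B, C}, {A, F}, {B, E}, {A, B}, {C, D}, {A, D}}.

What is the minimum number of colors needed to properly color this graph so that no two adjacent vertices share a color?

B, C, E are pairwise adjacent, so at least 3 colors are needed.
3 colors suffice: color 1 → {A, C}; color 2 → {B, D, F}; color 3 → {E}. Each edge has distinct colors on its endpoints.

3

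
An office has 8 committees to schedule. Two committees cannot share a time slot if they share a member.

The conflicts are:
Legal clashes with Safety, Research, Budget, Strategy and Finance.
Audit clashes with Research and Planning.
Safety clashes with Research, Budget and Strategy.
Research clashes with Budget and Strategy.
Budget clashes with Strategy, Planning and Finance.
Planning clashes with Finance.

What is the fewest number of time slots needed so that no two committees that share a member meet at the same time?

Legal, Safety, Research, Budget, Strategy are mutually in conflict, so at least 5 time slots are needed.
5 time slots suffice: time slot 1 → {Audit, Budget}; time slot 2 → {Research, Finance}; time slot 3 → {Legal, Planning}; time slot 4 → {Strategy}; time slot 5 → {Safety}. Each listed conflict is separated.

5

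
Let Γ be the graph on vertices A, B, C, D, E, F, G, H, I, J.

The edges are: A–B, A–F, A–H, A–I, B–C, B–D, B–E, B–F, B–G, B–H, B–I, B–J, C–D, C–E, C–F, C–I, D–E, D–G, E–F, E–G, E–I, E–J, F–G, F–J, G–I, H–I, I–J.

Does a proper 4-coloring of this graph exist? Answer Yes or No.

Yes

The chromatic number is 4. B, C, E, F are mutually adjacent (a clique of size 4), so at least 4 colors are needed.
4 colors suffice: color 1 → {B}; color 2 → {D, F, I}; color 3 → {A, E}; color 4 → {C, G, H, J}.
That is already a proper 4-coloring.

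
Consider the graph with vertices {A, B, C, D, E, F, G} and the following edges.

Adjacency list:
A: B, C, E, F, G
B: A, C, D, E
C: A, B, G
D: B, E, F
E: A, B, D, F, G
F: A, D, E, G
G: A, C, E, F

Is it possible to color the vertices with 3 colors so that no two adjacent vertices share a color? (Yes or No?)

No

A, E, F, G are mutually adjacent (a clique of size 4), so at least 4 colors are needed.
So 3 colors are not enough.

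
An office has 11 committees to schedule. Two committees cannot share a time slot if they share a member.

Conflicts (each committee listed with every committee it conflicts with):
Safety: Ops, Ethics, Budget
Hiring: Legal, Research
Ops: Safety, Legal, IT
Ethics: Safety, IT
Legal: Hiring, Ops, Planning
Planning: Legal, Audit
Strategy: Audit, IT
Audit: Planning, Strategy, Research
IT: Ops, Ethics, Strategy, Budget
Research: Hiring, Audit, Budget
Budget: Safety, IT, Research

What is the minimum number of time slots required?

3

The cycle Research-Budget-IT-Strategy-Audit-Research has odd length 5, so it cannot be 2-colored; at least 3 time slots are needed.
3 time slots suffice: time slot 1 → {Safety, Legal, Audit, IT}; time slot 2 → {Hiring, Ops, Ethics, Planning, Strategy, Budget}; time slot 3 → {Research}. No two conflicting committees share a time slot.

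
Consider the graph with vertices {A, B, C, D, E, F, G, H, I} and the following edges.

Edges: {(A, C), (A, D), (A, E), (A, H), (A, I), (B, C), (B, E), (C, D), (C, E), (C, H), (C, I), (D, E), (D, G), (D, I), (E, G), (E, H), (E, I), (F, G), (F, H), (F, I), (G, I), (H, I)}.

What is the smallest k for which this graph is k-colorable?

A, C, E, H, I are pairwise adjacent (a clique of size 5), so at least 5 colors are needed.
5 colors suffice: A=5, B=1, C=3, D=4, E=2, F=2, G=3, H=4, I=1. No two adjacent vertices share a color.

5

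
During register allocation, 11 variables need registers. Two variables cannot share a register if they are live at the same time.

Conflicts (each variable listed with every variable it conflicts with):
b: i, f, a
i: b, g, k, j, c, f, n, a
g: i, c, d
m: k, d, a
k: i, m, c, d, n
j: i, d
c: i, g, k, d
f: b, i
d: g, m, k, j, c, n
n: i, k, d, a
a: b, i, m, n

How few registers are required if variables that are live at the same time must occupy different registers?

3

m, k, d pairwise conflict, so at least 3 registers are needed.
3 registers suffice: register 1 → {i, d}; register 2 → {g, k, j, f, a}; register 3 → {b, m, c, n}. Each listed conflict is separated.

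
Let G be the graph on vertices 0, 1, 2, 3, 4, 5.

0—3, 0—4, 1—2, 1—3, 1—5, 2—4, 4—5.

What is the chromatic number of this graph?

3

The cycle 2-4-0-3-1-2 has odd length 5, so it cannot be 2-colored; at least 3 colors are needed.
One proper 3-coloring: 0=blue, 1=red, 2=blue, 3=green, 4=red, 5=blue. Each edge has distinct colors on its endpoints.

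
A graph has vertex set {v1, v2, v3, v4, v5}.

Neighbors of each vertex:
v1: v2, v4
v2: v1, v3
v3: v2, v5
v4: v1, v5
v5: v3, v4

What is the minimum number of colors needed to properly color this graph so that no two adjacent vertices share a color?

The cycle v3-v5-v4-v1-v2-v3 has odd length 5, so it cannot be 2-colored; at least 3 colors are needed.
A valid assignment using 3 colors: v1=blue, v2=red, v3=green, v4=red, v5=blue. No two adjacent vertices share a color.

3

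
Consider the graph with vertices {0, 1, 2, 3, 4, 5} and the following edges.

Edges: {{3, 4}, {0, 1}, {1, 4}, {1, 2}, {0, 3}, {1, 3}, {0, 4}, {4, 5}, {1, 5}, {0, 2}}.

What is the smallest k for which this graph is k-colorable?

4

0, 1, 3, 4 are mutually adjacent (a clique of size 4), so at least 4 colors are needed.
One proper 4-coloring: 0=c, 1=a, 2=b, 3=d, 4=b, 5=c. Each edge has distinct colors on its endpoints.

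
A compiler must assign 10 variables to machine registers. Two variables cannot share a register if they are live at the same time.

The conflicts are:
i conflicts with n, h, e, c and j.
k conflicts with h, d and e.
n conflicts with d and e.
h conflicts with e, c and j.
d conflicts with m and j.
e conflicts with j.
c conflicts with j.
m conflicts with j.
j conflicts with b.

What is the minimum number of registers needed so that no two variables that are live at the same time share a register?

4

i, h, c, j are mutually in conflict, so at least 4 registers are needed.
4 registers suffice: i=2, k=1, n=1, h=3, d=2, e=4, c=4, m=3, j=1, b=2. No two conflicting variables share a register.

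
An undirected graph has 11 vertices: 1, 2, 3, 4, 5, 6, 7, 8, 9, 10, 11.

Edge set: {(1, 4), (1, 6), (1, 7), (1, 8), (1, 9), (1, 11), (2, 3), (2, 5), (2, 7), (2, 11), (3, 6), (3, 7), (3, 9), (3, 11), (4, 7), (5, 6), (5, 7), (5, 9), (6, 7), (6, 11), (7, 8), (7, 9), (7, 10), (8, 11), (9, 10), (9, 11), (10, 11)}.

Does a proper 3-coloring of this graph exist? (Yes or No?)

The chromatic number is 3. 3, 6, 7 are mutually adjacent, so at least 3 colors are needed.
One proper 3-coloring: 1=green, 2=blue, 3=green, 4=blue, 5=green, 6=blue, 7=red, 8=blue, 9=blue, 10=green, 11=red.
That is already a proper 3-coloring.

Yes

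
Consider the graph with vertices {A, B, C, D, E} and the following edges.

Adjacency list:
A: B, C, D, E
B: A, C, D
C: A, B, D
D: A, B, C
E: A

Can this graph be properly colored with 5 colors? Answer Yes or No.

Yes

The chromatic number is 4. A, B, C, D are mutually adjacent (a clique of size 4), so at least 4 colors are needed.
One proper 4-coloring: A=red, B=green, C=yellow, D=blue, E=blue.
Since 5 ≥ 4, a proper 5-coloring certainly exists.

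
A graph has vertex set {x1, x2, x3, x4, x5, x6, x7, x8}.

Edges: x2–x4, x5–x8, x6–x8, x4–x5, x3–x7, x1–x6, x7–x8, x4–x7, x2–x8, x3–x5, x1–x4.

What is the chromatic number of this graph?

3

The cycle x8-x6-x1-x4-x7-x8 has odd length 5, so it cannot be 2-colored; at least 3 colors are needed.
3 colors suffice: color 1 → {x3, x4, x8}; color 2 → {x1, x2, x5, x7}; color 3 → {x6}. Each edge has distinct colors on its endpoints.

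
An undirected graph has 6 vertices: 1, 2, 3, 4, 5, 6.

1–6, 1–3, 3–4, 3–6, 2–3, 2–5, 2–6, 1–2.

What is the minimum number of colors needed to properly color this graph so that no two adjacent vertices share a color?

4

1, 2, 3, 6 are mutually adjacent (a clique of size 4), so at least 4 colors are needed.
A valid assignment using 4 colors: 1=yellow, 2=blue, 3=red, 4=blue, 5=red, 6=green. No two adjacent vertices share a color.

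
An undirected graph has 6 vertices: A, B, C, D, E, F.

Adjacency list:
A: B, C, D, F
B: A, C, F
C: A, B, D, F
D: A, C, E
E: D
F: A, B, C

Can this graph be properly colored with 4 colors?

Yes

The chromatic number is 4. A, B, C, F are mutually adjacent (a clique of size 4), so at least 4 colors are needed.
A valid assignment using 4 colors: A=1, B=4, C=2, D=3, E=1, F=3.
That is already a proper 4-coloring.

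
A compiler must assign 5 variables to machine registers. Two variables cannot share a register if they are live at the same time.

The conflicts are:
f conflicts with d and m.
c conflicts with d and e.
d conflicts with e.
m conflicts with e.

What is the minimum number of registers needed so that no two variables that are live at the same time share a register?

c, d, e are mutually in conflict, so at least 3 registers are needed.
Using 3 registers: f=1, c=3, d=2, m=2, e=1. Each listed conflict is separated.

3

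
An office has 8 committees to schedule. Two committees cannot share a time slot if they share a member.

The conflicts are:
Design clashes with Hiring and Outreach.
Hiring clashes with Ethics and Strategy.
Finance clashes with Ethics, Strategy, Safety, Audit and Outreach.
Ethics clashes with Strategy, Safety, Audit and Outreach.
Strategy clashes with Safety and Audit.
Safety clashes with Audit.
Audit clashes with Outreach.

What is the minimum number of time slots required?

5

Finance, Ethics, Strategy, Safety, Audit pairwise conflict, so at least 5 time slots are needed.
5 time slots suffice: time slot 1 → {Design, Ethics}; time slot 2 → {Hiring, Finance}; time slot 3 → {Audit}; time slot 4 → {Strategy, Outreach}; time slot 5 → {Safety}. No two conflicting committees share a time slot.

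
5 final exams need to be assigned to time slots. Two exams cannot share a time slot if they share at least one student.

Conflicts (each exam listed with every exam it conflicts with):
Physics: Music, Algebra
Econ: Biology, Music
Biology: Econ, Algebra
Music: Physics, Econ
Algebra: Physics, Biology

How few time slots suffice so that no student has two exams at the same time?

3

The cycle Physics-Music-Econ-Biology-Algebra-Physics has odd length 5, so it cannot be 2-colored; at least 3 time slots are needed.
3 time slots suffice: time slot 1 → {Physics, Econ}; time slot 2 → {Music, Algebra}; time slot 3 → {Biology}. Each listed conflict is separated.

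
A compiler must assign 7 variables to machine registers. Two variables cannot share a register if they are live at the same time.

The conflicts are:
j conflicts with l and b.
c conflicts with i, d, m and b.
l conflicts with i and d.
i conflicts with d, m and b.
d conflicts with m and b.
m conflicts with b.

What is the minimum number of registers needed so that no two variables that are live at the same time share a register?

c, i, d, m, b are mutually in conflict, so at least 5 registers are needed.
5 registers suffice: register 1 → {j, d}; register 2 → {l, b}; register 3 → {i}; register 4 → {m}; register 5 → {c}. Every pair that conflicts lands in different registers.

5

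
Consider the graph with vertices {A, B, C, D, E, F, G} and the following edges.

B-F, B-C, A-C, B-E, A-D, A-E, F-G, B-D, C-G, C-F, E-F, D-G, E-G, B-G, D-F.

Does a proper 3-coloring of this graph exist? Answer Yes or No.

No

B, E, F, G form a clique, so at least 4 colors are needed.
So 3 colors are not enough.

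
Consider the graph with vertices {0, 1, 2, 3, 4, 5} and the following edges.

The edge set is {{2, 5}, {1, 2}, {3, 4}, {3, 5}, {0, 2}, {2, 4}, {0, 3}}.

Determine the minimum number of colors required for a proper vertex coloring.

2 and 5 are adjacent, so at least 2 colors are needed.
A valid assignment using 2 colors: 0=blue, 1=blue, 2=red, 3=red, 4=blue, 5=blue. Each edge has distinct colors on its endpoints.

2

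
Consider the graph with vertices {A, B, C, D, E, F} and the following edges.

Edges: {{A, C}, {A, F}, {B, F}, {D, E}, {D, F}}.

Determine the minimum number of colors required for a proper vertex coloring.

B and F are adjacent, so at least 2 colors are needed.
2 colors suffice: color 1 → {C, E, F}; color 2 → {A, B, D}. Each edge has distinct colors on its endpoints.

2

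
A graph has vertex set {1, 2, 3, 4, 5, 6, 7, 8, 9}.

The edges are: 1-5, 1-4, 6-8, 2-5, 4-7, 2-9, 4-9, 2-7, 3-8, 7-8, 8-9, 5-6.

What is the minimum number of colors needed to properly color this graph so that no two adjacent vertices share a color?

The cycle 1-4-9-2-5-1 has odd length 5, so it cannot be 2-colored; at least 3 colors are needed.
A valid assignment using 3 colors: 1=b, 2=c, 3=b, 4=a, 5=a, 6=b, 7=b, 8=a, 9=b. Every edge joins two different colors.

3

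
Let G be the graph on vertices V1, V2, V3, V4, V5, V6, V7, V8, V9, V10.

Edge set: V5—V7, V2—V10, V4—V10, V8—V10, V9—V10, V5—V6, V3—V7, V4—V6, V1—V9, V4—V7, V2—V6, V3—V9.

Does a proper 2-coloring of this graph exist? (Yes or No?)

The cycle V4-V10-V9-V3-V7-V4 has odd length 5, so it cannot be 2-colored; at least 3 colors are needed.
So 2 colors are not enough.

No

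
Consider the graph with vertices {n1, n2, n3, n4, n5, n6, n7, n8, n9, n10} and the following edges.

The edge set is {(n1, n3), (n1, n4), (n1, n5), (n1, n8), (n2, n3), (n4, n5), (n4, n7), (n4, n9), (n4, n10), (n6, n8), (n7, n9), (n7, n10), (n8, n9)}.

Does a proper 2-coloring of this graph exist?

n1, n4, n5 are mutually adjacent, so at least 3 colors are needed.
So 2 colors are not enough.

No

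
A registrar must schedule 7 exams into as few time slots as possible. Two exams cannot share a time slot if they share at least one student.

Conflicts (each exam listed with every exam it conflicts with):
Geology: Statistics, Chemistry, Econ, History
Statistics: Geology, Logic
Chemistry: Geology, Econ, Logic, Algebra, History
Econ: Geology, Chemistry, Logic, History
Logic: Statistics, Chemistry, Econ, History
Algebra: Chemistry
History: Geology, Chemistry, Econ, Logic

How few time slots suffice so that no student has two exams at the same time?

Chemistry, Econ, Logic, History all conflict with each other, so at least 4 time slots are needed.
4 time slots suffice: time slot 1 → {Statistics, Chemistry}; time slot 2 → {Algebra, History}; time slot 3 → {Geology, Logic}; time slot 4 → {Econ}. Every pair that conflicts lands in different time slots.

4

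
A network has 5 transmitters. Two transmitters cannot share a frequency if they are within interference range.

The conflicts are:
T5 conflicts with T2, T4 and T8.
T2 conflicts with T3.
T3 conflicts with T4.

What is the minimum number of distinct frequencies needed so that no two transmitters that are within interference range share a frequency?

2

T3 and T4 conflict, so at least 2 frequencies are needed.
2 frequencies suffice: frequency 1 → {T5, T3}; frequency 2 → {T2, T4, T8}. No two conflicting transmitters share a frequency.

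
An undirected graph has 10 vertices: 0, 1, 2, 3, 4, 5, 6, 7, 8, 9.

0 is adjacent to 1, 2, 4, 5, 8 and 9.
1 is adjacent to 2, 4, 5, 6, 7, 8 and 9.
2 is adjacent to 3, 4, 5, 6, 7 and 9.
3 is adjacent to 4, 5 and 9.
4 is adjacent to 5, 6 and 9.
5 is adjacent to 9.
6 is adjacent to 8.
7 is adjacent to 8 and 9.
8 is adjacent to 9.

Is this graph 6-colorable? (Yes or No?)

Yes

The chromatic number is 6. 0, 1, 2, 4, 5, 9 are pairwise adjacent (a clique of size 6), so at least 6 colors are needed.
A valid assignment using 6 colors: 0=orange, 1=red, 2=green, 3=red, 4=yellow, 5=purple, 6=blue, 7=yellow, 8=green, 9=blue.
That is already a proper 6-coloring.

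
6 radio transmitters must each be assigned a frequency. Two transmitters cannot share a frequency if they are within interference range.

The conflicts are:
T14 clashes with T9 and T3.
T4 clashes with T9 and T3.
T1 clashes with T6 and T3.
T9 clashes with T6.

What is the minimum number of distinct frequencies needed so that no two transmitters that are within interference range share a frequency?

3

The cycle T1-T6-T9-T4-T3-T1 has odd length 5, so it cannot be 2-colored; at least 3 frequencies are needed.
Using 3 frequencies: T14=2, T4=2, T1=3, T9=1, T6=2, T3=1. Every pair that conflicts lands in different frequencies.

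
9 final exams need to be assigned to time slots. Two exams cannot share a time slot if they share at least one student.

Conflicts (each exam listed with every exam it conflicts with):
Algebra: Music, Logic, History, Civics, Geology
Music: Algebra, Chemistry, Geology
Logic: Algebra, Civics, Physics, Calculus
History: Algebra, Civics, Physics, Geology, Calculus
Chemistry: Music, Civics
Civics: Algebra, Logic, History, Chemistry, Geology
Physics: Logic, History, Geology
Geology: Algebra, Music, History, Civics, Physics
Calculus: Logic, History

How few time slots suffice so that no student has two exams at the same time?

Algebra, History, Civics, Geology pairwise conflict, so at least 4 time slots are needed.
4 time slots suffice: time slot 1 → {Logic, Chemistry, Geology}; time slot 2 → {Music, History}; time slot 3 → {Civics, Physics, Calculus}; time slot 4 → {Algebra}. Each listed conflict is separated.

4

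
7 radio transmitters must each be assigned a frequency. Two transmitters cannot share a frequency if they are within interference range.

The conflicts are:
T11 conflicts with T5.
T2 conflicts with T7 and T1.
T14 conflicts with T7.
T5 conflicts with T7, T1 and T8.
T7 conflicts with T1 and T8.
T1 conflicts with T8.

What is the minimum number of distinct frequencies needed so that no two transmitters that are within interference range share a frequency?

T5, T7, T1, T8 pairwise conflict, so at least 4 frequencies are needed.
4 frequencies suffice: frequency 1 → {T11, T7}; frequency 2 → {T2, T14, T5}; frequency 3 → {T1}; frequency 4 → {T8}. Each listed conflict is separated.

4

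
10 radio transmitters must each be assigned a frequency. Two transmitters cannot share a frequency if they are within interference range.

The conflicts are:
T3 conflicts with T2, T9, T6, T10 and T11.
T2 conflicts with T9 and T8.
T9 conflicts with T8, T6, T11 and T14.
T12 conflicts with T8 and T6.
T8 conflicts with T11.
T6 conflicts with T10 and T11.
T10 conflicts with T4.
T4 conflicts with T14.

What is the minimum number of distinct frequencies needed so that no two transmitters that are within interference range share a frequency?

4

T3, T9, T6, T11 all conflict with each other, so at least 4 frequencies are needed.
4 frequencies suffice: frequency 1 → {T9, T12, T10}; frequency 2 → {T8, T6, T14}; frequency 3 → {T3, T4}; frequency 4 → {T2, T11}. Each listed conflict is separated.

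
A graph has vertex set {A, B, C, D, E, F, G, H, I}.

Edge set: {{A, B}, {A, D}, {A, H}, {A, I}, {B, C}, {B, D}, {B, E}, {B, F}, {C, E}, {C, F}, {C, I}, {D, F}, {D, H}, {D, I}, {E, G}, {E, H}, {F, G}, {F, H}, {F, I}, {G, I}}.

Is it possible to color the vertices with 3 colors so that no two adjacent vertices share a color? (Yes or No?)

The chromatic number is 3. A, D, I form a triangle, so at least 3 colors are needed.
3 colors suffice: color 1 → {A, E, F}; color 2 → {B, H, I}; color 3 → {C, D, G}.
That is already a proper 3-coloring.

Yes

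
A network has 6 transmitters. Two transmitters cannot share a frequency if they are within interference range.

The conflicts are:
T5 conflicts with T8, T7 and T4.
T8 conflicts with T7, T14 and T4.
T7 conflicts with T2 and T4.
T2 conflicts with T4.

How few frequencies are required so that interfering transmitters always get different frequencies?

T5, T8, T7, T4 pairwise conflict, so at least 4 frequencies are needed.
Using 4 frequencies: T5=4, T8=2, T7=3, T14=1, T2=2, T4=1. Every pair that conflicts lands in different frequencies.

4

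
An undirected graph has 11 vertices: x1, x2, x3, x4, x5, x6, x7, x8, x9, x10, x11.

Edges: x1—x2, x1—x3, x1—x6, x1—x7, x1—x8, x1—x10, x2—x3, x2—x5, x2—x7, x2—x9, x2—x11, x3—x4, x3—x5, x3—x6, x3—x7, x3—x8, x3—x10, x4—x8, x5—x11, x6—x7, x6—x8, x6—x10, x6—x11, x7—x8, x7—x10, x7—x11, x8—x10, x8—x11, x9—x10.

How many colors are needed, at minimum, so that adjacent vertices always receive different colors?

6

x1, x3, x6, x7, x8, x10 are mutually adjacent (a clique of size 6), so at least 6 colors are needed.
6 colors suffice: color 1 → {x3, x9, x11}; color 2 → {x2, x8}; color 3 → {x4, x5, x7}; color 4 → {x10}; color 5 → {x1}; color 6 → {x6}. No two adjacent vertices share a color.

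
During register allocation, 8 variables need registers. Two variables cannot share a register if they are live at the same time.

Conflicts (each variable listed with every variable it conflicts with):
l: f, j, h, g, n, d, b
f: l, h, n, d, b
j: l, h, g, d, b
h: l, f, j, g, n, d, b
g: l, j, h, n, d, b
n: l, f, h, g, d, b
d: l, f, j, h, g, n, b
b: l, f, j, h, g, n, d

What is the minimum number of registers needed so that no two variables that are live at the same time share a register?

6

l, j, h, g, d, b are mutually in conflict, so at least 6 registers are needed.
6 registers suffice: register 1 → {b}; register 2 → {h}; register 3 → {l}; register 4 → {d}; register 5 → {f, g}; register 6 → {j, n}. Every pair that conflicts lands in different registers.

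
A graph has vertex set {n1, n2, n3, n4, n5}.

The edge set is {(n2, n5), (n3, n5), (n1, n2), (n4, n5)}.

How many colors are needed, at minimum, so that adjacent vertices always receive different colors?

2

n1 and n2 are adjacent, so at least 2 colors are needed.
2 colors suffice: color 1 → {n1, n5}; color 2 → {n2, n3, n4}. Every edge joins two different colors.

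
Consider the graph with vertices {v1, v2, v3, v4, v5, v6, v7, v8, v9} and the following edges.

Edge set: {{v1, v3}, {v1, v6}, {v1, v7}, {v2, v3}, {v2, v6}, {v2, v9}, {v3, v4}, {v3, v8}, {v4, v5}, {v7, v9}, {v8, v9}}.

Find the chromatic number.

3

The cycle v7-v1-v3-v8-v9-v7 has odd length 5, so it cannot be 2-colored; at least 3 colors are needed.
One proper 3-coloring: v1=2, v2=2, v3=1, v4=2, v5=1, v6=1, v7=3, v8=2, v9=1. No two adjacent vertices share a color.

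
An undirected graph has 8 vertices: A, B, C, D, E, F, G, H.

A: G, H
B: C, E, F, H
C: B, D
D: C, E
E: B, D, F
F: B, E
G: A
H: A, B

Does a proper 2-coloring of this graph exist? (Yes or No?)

No

B, E, F form a triangle, so at least 3 colors are needed.
So 2 colors are not enough.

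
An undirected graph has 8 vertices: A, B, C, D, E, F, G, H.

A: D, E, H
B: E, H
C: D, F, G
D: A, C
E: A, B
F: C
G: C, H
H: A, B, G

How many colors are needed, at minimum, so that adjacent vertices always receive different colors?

The cycle G-H-A-D-C-G has odd length 5, so it cannot be 2-colored; at least 3 colors are needed.
A valid assignment using 3 colors: A=red, B=red, C=red, D=blue, E=blue, F=blue, G=green, H=blue. Each edge has distinct colors on its endpoints.

3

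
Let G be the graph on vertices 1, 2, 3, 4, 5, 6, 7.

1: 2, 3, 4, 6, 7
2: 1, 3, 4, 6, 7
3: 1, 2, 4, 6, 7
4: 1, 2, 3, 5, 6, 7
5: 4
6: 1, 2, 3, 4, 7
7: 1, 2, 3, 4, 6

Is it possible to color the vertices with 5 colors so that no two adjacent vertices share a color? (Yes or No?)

1, 2, 3, 4, 6, 7 form a clique, so at least 6 colors are needed.
So 5 colors are not enough.

No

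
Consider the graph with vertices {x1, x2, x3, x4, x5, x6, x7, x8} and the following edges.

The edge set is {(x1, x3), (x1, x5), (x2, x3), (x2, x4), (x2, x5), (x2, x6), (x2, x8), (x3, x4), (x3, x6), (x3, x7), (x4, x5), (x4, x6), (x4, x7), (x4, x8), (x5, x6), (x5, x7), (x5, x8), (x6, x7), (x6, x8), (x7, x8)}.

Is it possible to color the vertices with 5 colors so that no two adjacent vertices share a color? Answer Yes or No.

Yes

The chromatic number is 5. x2, x4, x5, x6, x8 form a clique, so at least 5 colors are needed.
5 colors suffice: x1=1, x2=5, x3=2, x4=1, x5=2, x6=3, x7=5, x8=4.
That is already a proper 5-coloring.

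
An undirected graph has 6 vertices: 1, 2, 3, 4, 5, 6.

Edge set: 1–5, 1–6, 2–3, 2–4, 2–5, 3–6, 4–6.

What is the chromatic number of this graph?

The cycle 5-2-3-6-1-5 has odd length 5, so it cannot be 2-colored; at least 3 colors are needed.
3 colors suffice: color a → {2, 6}; color b → {3, 4, 5}; color c → {1}. Every edge joins two different colors.

3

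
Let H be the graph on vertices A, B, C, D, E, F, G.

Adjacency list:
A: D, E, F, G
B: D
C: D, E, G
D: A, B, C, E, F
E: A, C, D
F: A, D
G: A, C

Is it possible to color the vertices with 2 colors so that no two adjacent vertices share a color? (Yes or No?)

No

A, D, E are pairwise adjacent, so at least 3 colors are needed.
So 2 colors are not enough.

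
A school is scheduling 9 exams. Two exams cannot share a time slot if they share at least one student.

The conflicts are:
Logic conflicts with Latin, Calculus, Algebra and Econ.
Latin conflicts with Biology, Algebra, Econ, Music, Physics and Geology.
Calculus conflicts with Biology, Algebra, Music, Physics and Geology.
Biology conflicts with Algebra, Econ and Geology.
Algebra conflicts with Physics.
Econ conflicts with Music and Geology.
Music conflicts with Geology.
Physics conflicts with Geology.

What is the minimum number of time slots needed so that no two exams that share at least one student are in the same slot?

Latin, Econ, Music, Geology pairwise conflict, so at least 4 time slots are needed.
4 time slots suffice: Logic=4, Latin=1, Calculus=1, Biology=4, Algebra=2, Econ=3, Music=4, Physics=3, Geology=2. No two conflicting exams share a time slot.

4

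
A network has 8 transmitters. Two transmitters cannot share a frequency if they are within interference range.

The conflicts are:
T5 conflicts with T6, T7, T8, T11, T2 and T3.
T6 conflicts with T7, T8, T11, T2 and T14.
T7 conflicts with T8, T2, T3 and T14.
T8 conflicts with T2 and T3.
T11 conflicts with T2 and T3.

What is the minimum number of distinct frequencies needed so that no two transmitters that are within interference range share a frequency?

5

T5, T6, T7, T8, T2 all conflict with each other, so at least 5 frequencies are needed.
5 frequencies suffice: T5=2, T6=3, T7=1, T8=5, T11=1, T2=4, T3=3, T14=2. Each listed conflict is separated.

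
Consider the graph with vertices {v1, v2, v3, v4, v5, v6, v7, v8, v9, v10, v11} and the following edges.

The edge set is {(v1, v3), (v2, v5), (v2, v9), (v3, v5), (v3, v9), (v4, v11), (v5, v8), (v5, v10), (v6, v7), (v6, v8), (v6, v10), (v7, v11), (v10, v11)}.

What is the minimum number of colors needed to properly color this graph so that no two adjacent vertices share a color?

v6 and v7 are adjacent, so at least 2 colors are needed.
2 colors suffice: color R → {v1, v5, v6, v9, v11}; color B → {v2, v3, v4, v7, v8, v10}. Every edge joins two different colors.

2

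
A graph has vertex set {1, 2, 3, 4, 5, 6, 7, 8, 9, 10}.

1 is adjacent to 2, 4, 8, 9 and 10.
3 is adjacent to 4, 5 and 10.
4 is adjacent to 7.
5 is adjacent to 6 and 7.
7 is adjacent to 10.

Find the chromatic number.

1 and 9 are adjacent, so at least 2 colors are needed.
One proper 2-coloring: 1=red, 2=blue, 3=red, 4=blue, 5=blue, 6=red, 7=red, 8=blue, 9=blue, 10=blue. Each edge has distinct colors on its endpoints.

2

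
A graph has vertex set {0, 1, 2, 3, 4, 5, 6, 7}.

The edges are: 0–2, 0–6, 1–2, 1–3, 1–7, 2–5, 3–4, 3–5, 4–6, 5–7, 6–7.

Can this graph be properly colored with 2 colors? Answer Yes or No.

No

The cycle 7-1-3-4-6-7 has odd length 5, so it cannot be 2-colored; at least 3 colors are needed.
So 2 colors are not enough.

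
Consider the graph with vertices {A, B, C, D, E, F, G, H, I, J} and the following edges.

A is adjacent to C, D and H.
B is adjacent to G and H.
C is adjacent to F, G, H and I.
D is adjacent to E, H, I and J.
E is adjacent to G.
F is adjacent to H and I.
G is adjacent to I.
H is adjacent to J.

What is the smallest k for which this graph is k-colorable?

A, C, H are pairwise adjacent, so at least 3 colors are needed.
3 colors suffice: A=green, B=blue, C=blue, D=blue, E=red, F=green, G=green, H=red, I=red, J=green. Every edge joins two different colors.

3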